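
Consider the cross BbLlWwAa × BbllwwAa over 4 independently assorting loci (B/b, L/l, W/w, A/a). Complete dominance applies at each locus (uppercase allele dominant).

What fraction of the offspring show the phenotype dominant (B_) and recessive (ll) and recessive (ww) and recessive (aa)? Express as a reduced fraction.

BbLlWwAa gametes: BLWA×1, BLWa×1, BLwA×1, BLwa×1, BlWA×1, BlWa×1, BlwA×1, Blwa×1, bLWA×1, bLWa×1, bLwA×1, bLwa×1, blWA×1, blWa×1, blwA×1, blwa×1
BbllwwAa gametes: BlwA×4, Blwa×4, blwA×4, blwa×4
BbLlWwAa×BbllwwAa grid (16·16=256): BBLlWwAA=4 BBLlWwAa=8 BBLlWwaa=4 BBLlwwAA=4 BBLlwwAa=8 BBLlwwaa=4 BBllWwAA=4 BBllWwAa=8 BBllWwaa=4 BBllwwAA=4 BBllwwAa=8 BBllwwaa=4 BbLlWwAA=8 BbLlWwAa=16 BbLlWwaa=8 BbLlwwAA=8 BbLlwwAa=16 BbLlwwaa=8 BbllWwAA=8 BbllWwAa=16 BbllWwaa=8 BbllwwAA=8 BbllwwAa=16 Bbllwwaa=8 bbLlWwAA=4 bbLlWwAa=8 bbLlWwaa=4 bbLlwwAA=4 bbLlwwAa=8 bbLlwwaa=4 bbllWwAA=4 bbllWwAa=8 bbllWwaa=4 bbllwwAA=4 bbllwwAa=8 bbllwwaa=4
B_ ll ww aa hits 12/256; gcd=4; 12÷4/256÷4 = 3/64

P(B_ ll ww aa) = 3/64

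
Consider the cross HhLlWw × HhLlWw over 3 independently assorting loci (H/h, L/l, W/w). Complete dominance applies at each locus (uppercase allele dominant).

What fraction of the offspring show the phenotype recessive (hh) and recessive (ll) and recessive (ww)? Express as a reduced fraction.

P(hh ll ww) = 1/64

HhLlWw gametes: HLW×1, HLw×1, HlW×1, Hlw×1, hLW×1, hLw×1, hlW×1, hlw×1
HhLlWw gametes: HLW×1, HLw×1, HlW×1, Hlw×1, hLW×1, hLw×1, hlW×1, hlw×1
HhLlWw×HhLlWw grid (8·8=64): HHLLWW=1 HHLLWw=2 HHLLww=1 HHLlWW=2 HHLlWw=4 HHLlww=2 HHllWW=1 HHllWw=2 HHllww=1 HhLLWW=2 HhLLWw=4 HhLLww=2 HhLlWW=4 HhLlWw=8 HhLlww=4 HhllWW=2 HhllWw=4 Hhllww=2 hhLLWW=1 hhLLWw=2 hhLLww=1 hhLlWW=2 hhLlWw=4 hhLlww=2 hhllWW=1 hhllWw=2 hhllww=1
hh ll ww hits 1/64; gcd=1; 1÷1/64÷1 = 1/64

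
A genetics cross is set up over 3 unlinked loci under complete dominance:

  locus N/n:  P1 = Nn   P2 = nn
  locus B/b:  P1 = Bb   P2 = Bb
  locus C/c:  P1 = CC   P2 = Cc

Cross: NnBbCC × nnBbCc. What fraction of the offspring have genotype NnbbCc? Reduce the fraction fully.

P(NnbbCc) = 1/16

NnBbCC gametes: NBC×2, NbC×2, nBC×2, nbC×2
nnBbCc gametes: nBC×2, nBc×2, nbC×2, nbc×2
NnBbCC×nnBbCc grid (8·8=64): NnBBCC=4 NnBBCc=4 NnBbCC=8 NnBbCc=8 NnbbCC=4 NnbbCc=4 nnBBCC=4 nnBBCc=4 nnBbCC=8 nnBbCc=8 nnbbCC=4 nnbbCc=4
NnbbCc hits 4/64; gcd=4; 4÷4/64÷4 = 1/16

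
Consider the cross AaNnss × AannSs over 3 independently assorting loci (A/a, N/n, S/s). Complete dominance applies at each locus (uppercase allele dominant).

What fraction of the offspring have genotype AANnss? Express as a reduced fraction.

P(AANnss) = 1/16

AaNnss gametes: ANs×2, Ans×2, aNs×2, ans×2
AannSs gametes: AnS×2, Ans×2, anS×2, ans×2
AaNnss×AannSs grid (8·8=64): AANnSs=4 AANnss=4 AAnnSs=4 AAnnss=4 AaNnSs=8 AaNnss=8 AannSs=8 Aannss=8 aaNnSs=4 aaNnss=4 aannSs=4 aannss=4
AANnss hits 4/64; gcd=4; 4÷4/64÷4 = 1/16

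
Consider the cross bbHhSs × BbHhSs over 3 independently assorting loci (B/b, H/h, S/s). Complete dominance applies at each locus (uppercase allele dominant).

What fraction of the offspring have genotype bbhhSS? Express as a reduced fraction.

P(bbhhSS) = 1/32

bbHhSs gametes: bHS×2, bHs×2, bhS×2, bhs×2
BbHhSs gametes: BHS×1, BHs×1, BhS×1, Bhs×1, bHS×1, bHs×1, bhS×1, bhs×1
bbHhSs×BbHhSs grid (8·8=64): BbHHSS=2 BbHHSs=4 BbHHss=2 BbHhSS=4 BbHhSs=8 BbHhss=4 BbhhSS=2 BbhhSs=4 Bbhhss=2 bbHHSS=2 bbHHSs=4 bbHHss=2 bbHhSS=4 bbHhSs=8 bbHhss=4 bbhhSS=2 bbhhSs=4 bbhhss=2
bbhhSS hits 2/64; gcd=2; 2÷2/64÷2 = 1/32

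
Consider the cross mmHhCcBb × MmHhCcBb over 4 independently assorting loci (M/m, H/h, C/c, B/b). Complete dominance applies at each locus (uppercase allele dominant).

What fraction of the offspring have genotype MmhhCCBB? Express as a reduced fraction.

mmHhCcBb gametes: mHCB×2, mHCb×2, mHcB×2, mHcb×2, mhCB×2, mhCb×2, mhcB×2, mhcb×2
MmHhCcBb gametes: MHCB×1, MHCb×1, MHcB×1, MHcb×1, MhCB×1, MhCb×1, MhcB×1, Mhcb×1, mHCB×1, mHCb×1, mHcB×1, mHcb×1, mhCB×1, mhCb×1, mhcB×1, mhcb×1
mmHhCcBb×MmHhCcBb grid (16·16=256): MmHHCCBB=2 MmHHCCBb=4 MmHHCCbb=2 MmHHCcBB=4 MmHHCcBb=8 MmHHCcbb=4 MmHHccBB=2 MmHHccBb=4 MmHHccbb=2 MmHhCCBB=4 MmHhCCBb=8 MmHhCCbb=4 MmHhCcBB=8 MmHhCcBb=16 MmHhCcbb=8 MmHhccBB=4 MmHhccBb=8 MmHhccbb=4 MmhhCCBB=2 MmhhCCBb=4 MmhhCCbb=2 MmhhCcBB=4 MmhhCcBb=8 MmhhCcbb=4 MmhhccBB=2 MmhhccBb=4 Mmhhccbb=2 mmHHCCBB=2 mmHHCCBb=4 mmHHCCbb=2 mmHHCcBB=4 mmHHCcBb=8 mmHHCcbb=4 mmHHccBB=2 mmHHccBb=4 mmHHccbb=2 mmHhCCBB=4 mmHhCCBb=8 mmHhCCbb=4 mmHhCcBB=8 mmHhCcBb=16 mmHhCcbb=8 mmHhccBB=4 mmHhccBb=8 mmHhccbb=4 mmhhCCBB=2 mmhhCCBb=4 mmhhCCbb=2 mmhhCcBB=4 mmhhCcBb=8 mmhhCcbb=4 mmhhccBB=2 mmhhccBb=4 mmhhccbb=2
MmhhCCBB hits 2/256; gcd=2; 2÷2/256÷2 = 1/128

P(MmhhCCBB) = 1/128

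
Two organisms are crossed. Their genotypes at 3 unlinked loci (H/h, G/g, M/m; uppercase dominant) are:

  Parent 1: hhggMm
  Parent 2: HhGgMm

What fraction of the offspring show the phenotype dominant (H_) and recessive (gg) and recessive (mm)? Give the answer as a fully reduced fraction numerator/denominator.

hhggMm gametes: hgM×4, hgm×4
HhGgMm gametes: HGM×1, HGm×1, HgM×1, Hgm×1, hGM×1, hGm×1, hgM×1, hgm×1
hhggMm×HhGgMm grid (8·8=64): HhGgMM=4 HhGgMm=8 HhGgmm=4 HhggMM=4 HhggMm=8 Hhggmm=4 hhGgMM=4 hhGgMm=8 hhGgmm=4 hhggMM=4 hhggMm=8 hhggmm=4
H_ gg mm hits 4/64; gcd=4; 4÷4/64÷4 = 1/16

P(H_ gg mm) = 1/16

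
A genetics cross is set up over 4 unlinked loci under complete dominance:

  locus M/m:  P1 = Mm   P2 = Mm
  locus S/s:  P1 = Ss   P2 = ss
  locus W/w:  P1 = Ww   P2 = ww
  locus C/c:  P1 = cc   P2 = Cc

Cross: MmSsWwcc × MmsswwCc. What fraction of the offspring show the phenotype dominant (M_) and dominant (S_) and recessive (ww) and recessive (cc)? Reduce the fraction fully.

P(M_ S_ ww cc) = 3/32

MmSsWwcc gametes: MSWc×2, MSwc×2, MsWc×2, Mswc×2, mSWc×2, mSwc×2, msWc×2, mswc×2
MmsswwCc gametes: MswC×4, Mswc×4, mswC×4, mswc×4
MmSsWwcc×MmsswwCc grid (16·16=256): MMSsWwCc=8 MMSsWwcc=8 MMSswwCc=8 MMSswwcc=8 MMssWwCc=8 MMssWwcc=8 MMsswwCc=8 MMsswwcc=8 MmSsWwCc=16 MmSsWwcc=16 MmSswwCc=16 MmSswwcc=16 MmssWwCc=16 MmssWwcc=16 MmsswwCc=16 Mmsswwcc=16 mmSsWwCc=8 mmSsWwcc=8 mmSswwCc=8 mmSswwcc=8 mmssWwCc=8 mmssWwcc=8 mmsswwCc=8 mmsswwcc=8
M_ S_ ww cc hits 24/256; gcd=8; 24÷8/256÷8 = 3/32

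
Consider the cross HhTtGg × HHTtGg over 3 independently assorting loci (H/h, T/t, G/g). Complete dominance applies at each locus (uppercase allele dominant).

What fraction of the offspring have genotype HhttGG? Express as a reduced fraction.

P(HhttGG) = 1/32

HhTtGg gametes: HTG×1, HTg×1, HtG×1, Htg×1, hTG×1, hTg×1, htG×1, htg×1
HHTtGg gametes: HTG×2, HTg×2, HtG×2, Htg×2
HhTtGg×HHTtGg grid (8·8=64): HHTTGG=2 HHTTGg=4 HHTTgg=2 HHTtGG=4 HHTtGg=8 HHTtgg=4 HHttGG=2 HHttGg=4 HHttgg=2 HhTTGG=2 HhTTGg=4 HhTTgg=2 HhTtGG=4 HhTtGg=8 HhTtgg=4 HhttGG=2 HhttGg=4 Hhttgg=2
HhttGG hits 2/64; gcd=2; 2÷2/64÷2 = 1/32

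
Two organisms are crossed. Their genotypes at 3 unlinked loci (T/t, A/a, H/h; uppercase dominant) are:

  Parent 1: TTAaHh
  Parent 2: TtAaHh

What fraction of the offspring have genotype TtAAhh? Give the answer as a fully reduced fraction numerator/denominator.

P(TtAAhh) = 1/32

TTAaHh gametes: TAH×2, TAh×2, TaH×2, Tah×2
TtAaHh gametes: TAH×1, TAh×1, TaH×1, Tah×1, tAH×1, tAh×1, taH×1, tah×1
TTAaHh×TtAaHh grid (8·8=64): TTAAHH=2 TTAAHh=4 TTAAhh=2 TTAaHH=4 TTAaHh=8 TTAahh=4 TTaaHH=2 TTaaHh=4 TTaahh=2 TtAAHH=2 TtAAHh=4 TtAAhh=2 TtAaHH=4 TtAaHh=8 TtAahh=4 TtaaHH=2 TtaaHh=4 Ttaahh=2
TtAAhh hits 2/64; gcd=2; 2÷2/64÷2 = 1/32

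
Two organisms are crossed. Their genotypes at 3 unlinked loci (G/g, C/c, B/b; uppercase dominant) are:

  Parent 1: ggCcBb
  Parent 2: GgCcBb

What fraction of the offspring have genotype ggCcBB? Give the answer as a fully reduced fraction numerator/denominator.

P(ggCcBB) = 1/16

ggCcBb gametes: gCB×2, gCb×2, gcB×2, gcb×2
GgCcBb gametes: GCB×1, GCb×1, GcB×1, Gcb×1, gCB×1, gCb×1, gcB×1, gcb×1
ggCcBb×GgCcBb grid (8·8=64): GgCCBB=2 GgCCBb=4 GgCCbb=2 GgCcBB=4 GgCcBb=8 GgCcbb=4 GgccBB=2 GgccBb=4 Ggccbb=2 ggCCBB=2 ggCCBb=4 ggCCbb=2 ggCcBB=4 ggCcBb=8 ggCcbb=4 ggccBB=2 ggccBb=4 ggccbb=2
ggCcBB hits 4/64; gcd=4; 4÷4/64÷4 = 1/16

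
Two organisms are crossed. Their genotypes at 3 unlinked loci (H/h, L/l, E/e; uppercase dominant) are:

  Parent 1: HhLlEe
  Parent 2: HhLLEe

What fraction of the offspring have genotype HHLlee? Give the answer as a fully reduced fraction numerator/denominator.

P(HHLlee) = 1/32

HhLlEe gametes: HLE×1, HLe×1, HlE×1, Hle×1, hLE×1, hLe×1, hlE×1, hle×1
HhLLEe gametes: HLE×2, HLe×2, hLE×2, hLe×2
HhLlEe×HhLLEe grid (8·8=64): HHLLEE=2 HHLLEe=4 HHLLee=2 HHLlEE=2 HHLlEe=4 HHLlee=2 HhLLEE=4 HhLLEe=8 HhLLee=4 HhLlEE=4 HhLlEe=8 HhLlee=4 hhLLEE=2 hhLLEe=4 hhLLee=2 hhLlEE=2 hhLlEe=4 hhLlee=2
HHLlee hits 2/64; gcd=2; 2÷2/64÷2 = 1/32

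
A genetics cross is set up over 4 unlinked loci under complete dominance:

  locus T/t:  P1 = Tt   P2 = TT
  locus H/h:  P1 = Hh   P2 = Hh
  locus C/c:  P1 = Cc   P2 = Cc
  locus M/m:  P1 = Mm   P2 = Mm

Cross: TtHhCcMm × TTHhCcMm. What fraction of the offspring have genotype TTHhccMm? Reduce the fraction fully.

TtHhCcMm gametes: THCM×1, THCm×1, THcM×1, THcm×1, ThCM×1, ThCm×1, ThcM×1, Thcm×1, tHCM×1, tHCm×1, tHcM×1, tHcm×1, thCM×1, thCm×1, thcM×1, thcm×1
TTHhCcMm gametes: THCM×2, THCm×2, THcM×2, THcm×2, ThCM×2, ThCm×2, ThcM×2, Thcm×2
TtHhCcMm×TTHhCcMm grid (16·16=256): TTHHCCMM=2 TTHHCCMm=4 TTHHCCmm=2 TTHHCcMM=4 TTHHCcMm=8 TTHHCcmm=4 TTHHccMM=2 TTHHccMm=4 TTHHccmm=2 TTHhCCMM=4 TTHhCCMm=8 TTHhCCmm=4 TTHhCcMM=8 TTHhCcMm=16 TTHhCcmm=8 TTHhccMM=4 TTHhccMm=8 TTHhccmm=4 TThhCCMM=2 TThhCCMm=4 TThhCCmm=2 TThhCcMM=4 TThhCcMm=8 TThhCcmm=4 TThhccMM=2 TThhccMm=4 TThhccmm=2 TtHHCCMM=2 TtHHCCMm=4 TtHHCCmm=2 TtHHCcMM=4 TtHHCcMm=8 TtHHCcmm=4 TtHHccMM=2 TtHHccMm=4 TtHHccmm=2 TtHhCCMM=4 TtHhCCMm=8 TtHhCCmm=4 TtHhCcMM=8 TtHhCcMm=16 TtHhCcmm=8 TtHhccMM=4 TtHhccMm=8 TtHhccmm=4 TthhCCMM=2 TthhCCMm=4 TthhCCmm=2 TthhCcMM=4 TthhCcMm=8 TthhCcmm=4 TthhccMM=2 TthhccMm=4 Tthhccmm=2
TTHhccMm hits 8/256; gcd=8; 8÷8/256÷8 = 1/32

P(TTHhccMm) = 1/32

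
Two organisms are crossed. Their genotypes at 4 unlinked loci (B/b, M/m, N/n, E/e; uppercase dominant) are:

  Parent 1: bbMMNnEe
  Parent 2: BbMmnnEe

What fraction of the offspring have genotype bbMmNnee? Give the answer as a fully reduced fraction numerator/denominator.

P(bbMmNnee) = 1/32

bbMMNnEe gametes: bMNE×4, bMNe×4, bMnE×4, bMne×4
BbMmnnEe gametes: BMnE×2, BMne×2, BmnE×2, Bmne×2, bMnE×2, bMne×2, bmnE×2, bmne×2
bbMMNnEe×BbMmnnEe grid (16·16=256): BbMMNnEE=8 BbMMNnEe=16 BbMMNnee=8 BbMMnnEE=8 BbMMnnEe=16 BbMMnnee=8 BbMmNnEE=8 BbMmNnEe=16 BbMmNnee=8 BbMmnnEE=8 BbMmnnEe=16 BbMmnnee=8 bbMMNnEE=8 bbMMNnEe=16 bbMMNnee=8 bbMMnnEE=8 bbMMnnEe=16 bbMMnnee=8 bbMmNnEE=8 bbMmNnEe=16 bbMmNnee=8 bbMmnnEE=8 bbMmnnEe=16 bbMmnnee=8
bbMmNnee hits 8/256; gcd=8; 8÷8/256÷8 = 1/32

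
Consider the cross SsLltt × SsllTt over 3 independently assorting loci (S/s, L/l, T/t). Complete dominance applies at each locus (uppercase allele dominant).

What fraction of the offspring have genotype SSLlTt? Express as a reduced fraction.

SsLltt gametes: SLt×2, Slt×2, sLt×2, slt×2
SsllTt gametes: SlT×2, Slt×2, slT×2, slt×2
SsLltt×SsllTt grid (8·8=64): SSLlTt=4 SSLltt=4 SSllTt=4 SSlltt=4 SsLlTt=8 SsLltt=8 SsllTt=8 Sslltt=8 ssLlTt=4 ssLltt=4 ssllTt=4 sslltt=4
SSLlTt hits 4/64; gcd=4; 4÷4/64÷4 = 1/16

P(SSLlTt) = 1/16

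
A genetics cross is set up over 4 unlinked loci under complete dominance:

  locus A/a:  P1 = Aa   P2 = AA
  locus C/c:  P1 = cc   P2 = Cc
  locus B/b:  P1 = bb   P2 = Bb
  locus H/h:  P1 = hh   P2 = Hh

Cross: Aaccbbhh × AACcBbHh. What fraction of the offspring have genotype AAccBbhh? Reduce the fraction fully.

P(AAccBbhh) = 1/16

Aaccbbhh gametes: Acbh×8, acbh×8
AACcBbHh gametes: ACBH×2, ACBh×2, ACbH×2, ACbh×2, AcBH×2, AcBh×2, AcbH×2, Acbh×2
Aaccbbhh×AACcBbHh grid (16·16=256): AACcBbHh=16 AACcBbhh=16 AACcbbHh=16 AACcbbhh=16 AAccBbHh=16 AAccBbhh=16 AAccbbHh=16 AAccbbhh=16 AaCcBbHh=16 AaCcBbhh=16 AaCcbbHh=16 AaCcbbhh=16 AaccBbHh=16 AaccBbhh=16 AaccbbHh=16 Aaccbbhh=16
AAccBbhh hits 16/256; gcd=16; 16÷16/256÷16 = 1/16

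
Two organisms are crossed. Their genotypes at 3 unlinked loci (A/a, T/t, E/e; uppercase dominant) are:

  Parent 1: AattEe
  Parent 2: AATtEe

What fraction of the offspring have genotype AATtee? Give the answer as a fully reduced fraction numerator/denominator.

P(AATtee) = 1/16

AattEe gametes: AtE×2, Ate×2, atE×2, ate×2
AATtEe gametes: ATE×2, ATe×2, AtE×2, Ate×2
AattEe×AATtEe grid (8·8=64): AATtEE=4 AATtEe=8 AATtee=4 AAttEE=4 AAttEe=8 AAttee=4 AaTtEE=4 AaTtEe=8 AaTtee=4 AattEE=4 AattEe=8 Aattee=4
AATtee hits 4/64; gcd=4; 4÷4/64÷4 = 1/16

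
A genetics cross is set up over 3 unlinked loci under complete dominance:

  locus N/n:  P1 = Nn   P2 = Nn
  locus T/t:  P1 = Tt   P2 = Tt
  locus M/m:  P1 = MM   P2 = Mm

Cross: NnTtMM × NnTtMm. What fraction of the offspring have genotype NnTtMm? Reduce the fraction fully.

P(NnTtMm) = 1/8

NnTtMM gametes: NTM×2, NtM×2, nTM×2, ntM×2
NnTtMm gametes: NTM×1, NTm×1, NtM×1, Ntm×1, nTM×1, nTm×1, ntM×1, ntm×1
NnTtMM×NnTtMm grid (8·8=64): NNTTMM=2 NNTTMm=2 NNTtMM=4 NNTtMm=4 NNttMM=2 NNttMm=2 NnTTMM=4 NnTTMm=4 NnTtMM=8 NnTtMm=8 NnttMM=4 NnttMm=4 nnTTMM=2 nnTTMm=2 nnTtMM=4 nnTtMm=4 nnttMM=2 nnttMm=2
NnTtMm hits 8/64; gcd=8; 8÷8/64÷8 = 1/8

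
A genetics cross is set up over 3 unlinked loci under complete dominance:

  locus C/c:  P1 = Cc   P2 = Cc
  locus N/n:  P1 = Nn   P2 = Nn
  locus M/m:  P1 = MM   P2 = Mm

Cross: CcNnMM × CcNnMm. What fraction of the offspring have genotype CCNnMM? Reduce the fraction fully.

P(CCNnMM) = 1/16

CcNnMM gametes: CNM×2, CnM×2, cNM×2, cnM×2
CcNnMm gametes: CNM×1, CNm×1, CnM×1, Cnm×1, cNM×1, cNm×1, cnM×1, cnm×1
CcNnMM×CcNnMm grid (8·8=64): CCNNMM=2 CCNNMm=2 CCNnMM=4 CCNnMm=4 CCnnMM=2 CCnnMm=2 CcNNMM=4 CcNNMm=4 CcNnMM=8 CcNnMm=8 CcnnMM=4 CcnnMm=4 ccNNMM=2 ccNNMm=2 ccNnMM=4 ccNnMm=4 ccnnMM=2 ccnnMm=2
CCNnMM hits 4/64; gcd=4; 4÷4/64÷4 = 1/16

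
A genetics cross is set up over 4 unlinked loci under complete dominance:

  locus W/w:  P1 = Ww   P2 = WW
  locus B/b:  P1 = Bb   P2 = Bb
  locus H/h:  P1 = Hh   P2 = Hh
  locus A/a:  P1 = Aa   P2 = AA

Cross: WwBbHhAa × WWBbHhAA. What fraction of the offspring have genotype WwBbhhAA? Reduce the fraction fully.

WwBbHhAa gametes: WBHA×1, WBHa×1, WBhA×1, WBha×1, WbHA×1, WbHa×1, WbhA×1, Wbha×1, wBHA×1, wBHa×1, wBhA×1, wBha×1, wbHA×1, wbHa×1, wbhA×1, wbha×1
WWBbHhAA gametes: WBHA×4, WBhA×4, WbHA×4, WbhA×4
WwBbHhAa×WWBbHhAA grid (16·16=256): WWBBHHAA=4 WWBBHHAa=4 WWBBHhAA=8 WWBBHhAa=8 WWBBhhAA=4 WWBBhhAa=4 WWBbHHAA=8 WWBbHHAa=8 WWBbHhAA=16 WWBbHhAa=16 WWBbhhAA=8 WWBbhhAa=8 WWbbHHAA=4 WWbbHHAa=4 WWbbHhAA=8 WWbbHhAa=8 WWbbhhAA=4 WWbbhhAa=4 WwBBHHAA=4 WwBBHHAa=4 WwBBHhAA=8 WwBBHhAa=8 WwBBhhAA=4 WwBBhhAa=4 WwBbHHAA=8 WwBbHHAa=8 WwBbHhAA=16 WwBbHhAa=16 WwBbhhAA=8 WwBbhhAa=8 WwbbHHAA=4 WwbbHHAa=4 WwbbHhAA=8 WwbbHhAa=8 WwbbhhAA=4 WwbbhhAa=4
WwBbhhAA hits 8/256; gcd=8; 8÷8/256÷8 = 1/32

P(WwBbhhAA) = 1/32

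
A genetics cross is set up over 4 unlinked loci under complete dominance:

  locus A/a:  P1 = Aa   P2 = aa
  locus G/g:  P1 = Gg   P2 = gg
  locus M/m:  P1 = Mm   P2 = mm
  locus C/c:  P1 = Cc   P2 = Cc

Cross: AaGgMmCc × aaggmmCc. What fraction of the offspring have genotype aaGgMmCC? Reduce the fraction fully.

P(aaGgMmCC) = 1/32

AaGgMmCc gametes: AGMC×1, AGMc×1, AGmC×1, AGmc×1, AgMC×1, AgMc×1, AgmC×1, Agmc×1, aGMC×1, aGMc×1, aGmC×1, aGmc×1, agMC×1, agMc×1, agmC×1, agmc×1
aaggmmCc gametes: agmC×8, agmc×8
AaGgMmCc×aaggmmCc grid (16·16=256): AaGgMmCC=8 AaGgMmCc=16 AaGgMmcc=8 AaGgmmCC=8 AaGgmmCc=16 AaGgmmcc=8 AaggMmCC=8 AaggMmCc=16 AaggMmcc=8 AaggmmCC=8 AaggmmCc=16 Aaggmmcc=8 aaGgMmCC=8 aaGgMmCc=16 aaGgMmcc=8 aaGgmmCC=8 aaGgmmCc=16 aaGgmmcc=8 aaggMmCC=8 aaggMmCc=16 aaggMmcc=8 aaggmmCC=8 aaggmmCc=16 aaggmmcc=8
aaGgMmCC hits 8/256; gcd=8; 8÷8/256÷8 = 1/32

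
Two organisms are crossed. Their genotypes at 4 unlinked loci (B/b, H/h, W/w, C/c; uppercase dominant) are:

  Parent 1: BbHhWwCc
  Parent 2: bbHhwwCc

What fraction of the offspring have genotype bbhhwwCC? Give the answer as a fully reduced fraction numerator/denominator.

BbHhWwCc gametes: BHWC×1, BHWc×1, BHwC×1, BHwc×1, BhWC×1, BhWc×1, BhwC×1, Bhwc×1, bHWC×1, bHWc×1, bHwC×1, bHwc×1, bhWC×1, bhWc×1, bhwC×1, bhwc×1
bbHhwwCc gametes: bHwC×4, bHwc×4, bhwC×4, bhwc×4
BbHhWwCc×bbHhwwCc grid (16·16=256): BbHHWwCC=4 BbHHWwCc=8 BbHHWwcc=4 BbHHwwCC=4 BbHHwwCc=8 BbHHwwcc=4 BbHhWwCC=8 BbHhWwCc=16 BbHhWwcc=8 BbHhwwCC=8 BbHhwwCc=16 BbHhwwcc=8 BbhhWwCC=4 BbhhWwCc=8 BbhhWwcc=4 BbhhwwCC=4 BbhhwwCc=8 Bbhhwwcc=4 bbHHWwCC=4 bbHHWwCc=8 bbHHWwcc=4 bbHHwwCC=4 bbHHwwCc=8 bbHHwwcc=4 bbHhWwCC=8 bbHhWwCc=16 bbHhWwcc=8 bbHhwwCC=8 bbHhwwCc=16 bbHhwwcc=8 bbhhWwCC=4 bbhhWwCc=8 bbhhWwcc=4 bbhhwwCC=4 bbhhwwCc=8 bbhhwwcc=4
bbhhwwCC hits 4/256; gcd=4; 4÷4/256÷4 = 1/64

P(bbhhwwCC) = 1/64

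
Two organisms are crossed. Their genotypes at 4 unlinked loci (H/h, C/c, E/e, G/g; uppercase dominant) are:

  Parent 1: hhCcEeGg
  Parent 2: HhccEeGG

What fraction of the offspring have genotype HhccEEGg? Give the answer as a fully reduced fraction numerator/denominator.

hhCcEeGg gametes: hCEG×2, hCEg×2, hCeG×2, hCeg×2, hcEG×2, hcEg×2, hceG×2, hceg×2
HhccEeGG gametes: HcEG×4, HceG×4, hcEG×4, hceG×4
hhCcEeGg×HhccEeGG grid (16·16=256): HhCcEEGG=8 HhCcEEGg=8 HhCcEeGG=16 HhCcEeGg=16 HhCceeGG=8 HhCceeGg=8 HhccEEGG=8 HhccEEGg=8 HhccEeGG=16 HhccEeGg=16 HhcceeGG=8 HhcceeGg=8 hhCcEEGG=8 hhCcEEGg=8 hhCcEeGG=16 hhCcEeGg=16 hhCceeGG=8 hhCceeGg=8 hhccEEGG=8 hhccEEGg=8 hhccEeGG=16 hhccEeGg=16 hhcceeGG=8 hhcceeGg=8
HhccEEGg hits 8/256; gcd=8; 8÷8/256÷8 = 1/32

P(HhccEEGg) = 1/32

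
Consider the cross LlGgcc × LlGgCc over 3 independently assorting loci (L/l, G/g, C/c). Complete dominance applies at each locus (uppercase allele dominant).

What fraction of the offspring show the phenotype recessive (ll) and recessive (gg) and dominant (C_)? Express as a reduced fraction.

P(ll gg C_) = 1/32

LlGgcc gametes: LGc×2, Lgc×2, lGc×2, lgc×2
LlGgCc gametes: LGC×1, LGc×1, LgC×1, Lgc×1, lGC×1, lGc×1, lgC×1, lgc×1
LlGgcc×LlGgCc grid (8·8=64): LLGGCc=2 LLGGcc=2 LLGgCc=4 LLGgcc=4 LLggCc=2 LLggcc=2 LlGGCc=4 LlGGcc=4 LlGgCc=8 LlGgcc=8 LlggCc=4 Llggcc=4 llGGCc=2 llGGcc=2 llGgCc=4 llGgcc=4 llggCc=2 llggcc=2
ll gg C_ hits 2/64; gcd=2; 2÷2/64÷2 = 1/32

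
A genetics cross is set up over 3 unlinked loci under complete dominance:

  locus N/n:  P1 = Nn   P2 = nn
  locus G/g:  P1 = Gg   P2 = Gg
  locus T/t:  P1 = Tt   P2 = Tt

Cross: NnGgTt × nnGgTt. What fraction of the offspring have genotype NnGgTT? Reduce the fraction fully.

NnGgTt gametes: NGT×1, NGt×1, NgT×1, Ngt×1, nGT×1, nGt×1, ngT×1, ngt×1
nnGgTt gametes: nGT×2, nGt×2, ngT×2, ngt×2
NnGgTt×nnGgTt grid (8·8=64): NnGGTT=2 NnGGTt=4 NnGGtt=2 NnGgTT=4 NnGgTt=8 NnGgtt=4 NnggTT=2 NnggTt=4 Nnggtt=2 nnGGTT=2 nnGGTt=4 nnGGtt=2 nnGgTT=4 nnGgTt=8 nnGgtt=4 nnggTT=2 nnggTt=4 nnggtt=2
NnGgTT hits 4/64; gcd=4; 4÷4/64÷4 = 1/16

P(NnGgTT) = 1/16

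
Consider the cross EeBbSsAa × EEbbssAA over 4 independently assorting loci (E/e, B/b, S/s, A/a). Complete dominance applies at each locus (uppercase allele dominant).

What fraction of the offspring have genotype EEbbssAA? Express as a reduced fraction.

EeBbSsAa gametes: EBSA×1, EBSa×1, EBsA×1, EBsa×1, EbSA×1, EbSa×1, EbsA×1, Ebsa×1, eBSA×1, eBSa×1, eBsA×1, eBsa×1, ebSA×1, ebSa×1, ebsA×1, ebsa×1
EEbbssAA gametes: EbsA×16
EeBbSsAa×EEbbssAA grid (16·16=256): EEBbSsAA=16 EEBbSsAa=16 EEBbssAA=16 EEBbssAa=16 EEbbSsAA=16 EEbbSsAa=16 EEbbssAA=16 EEbbssAa=16 EeBbSsAA=16 EeBbSsAa=16 EeBbssAA=16 EeBbssAa=16 EebbSsAA=16 EebbSsAa=16 EebbssAA=16 EebbssAa=16
EEbbssAA hits 16/256; gcd=16; 16÷16/256÷16 = 1/16

P(EEbbssAA) = 1/16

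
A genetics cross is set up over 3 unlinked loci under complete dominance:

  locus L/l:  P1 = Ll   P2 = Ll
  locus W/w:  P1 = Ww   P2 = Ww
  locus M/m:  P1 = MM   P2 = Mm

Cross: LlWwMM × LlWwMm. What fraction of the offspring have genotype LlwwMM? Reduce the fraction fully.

P(LlwwMM) = 1/16

LlWwMM gametes: LWM×2, LwM×2, lWM×2, lwM×2
LlWwMm gametes: LWM×1, LWm×1, LwM×1, Lwm×1, lWM×1, lWm×1, lwM×1, lwm×1
LlWwMM×LlWwMm grid (8·8=64): LLWWMM=2 LLWWMm=2 LLWwMM=4 LLWwMm=4 LLwwMM=2 LLwwMm=2 LlWWMM=4 LlWWMm=4 LlWwMM=8 LlWwMm=8 LlwwMM=4 LlwwMm=4 llWWMM=2 llWWMm=2 llWwMM=4 llWwMm=4 llwwMM=2 llwwMm=2
LlwwMM hits 4/64; gcd=4; 4÷4/64÷4 = 1/16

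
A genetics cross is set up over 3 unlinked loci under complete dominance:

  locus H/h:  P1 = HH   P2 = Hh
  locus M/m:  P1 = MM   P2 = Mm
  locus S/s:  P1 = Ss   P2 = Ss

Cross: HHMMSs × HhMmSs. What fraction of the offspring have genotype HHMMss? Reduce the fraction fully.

HHMMSs gametes: HMS×4, HMs×4
HhMmSs gametes: HMS×1, HMs×1, HmS×1, Hms×1, hMS×1, hMs×1, hmS×1, hms×1
HHMMSs×HhMmSs grid (8·8=64): HHMMSS=4 HHMMSs=8 HHMMss=4 HHMmSS=4 HHMmSs=8 HHMmss=4 HhMMSS=4 HhMMSs=8 HhMMss=4 HhMmSS=4 HhMmSs=8 HhMmss=4
HHMMss hits 4/64; gcd=4; 4÷4/64÷4 = 1/16

P(HHMMss) = 1/16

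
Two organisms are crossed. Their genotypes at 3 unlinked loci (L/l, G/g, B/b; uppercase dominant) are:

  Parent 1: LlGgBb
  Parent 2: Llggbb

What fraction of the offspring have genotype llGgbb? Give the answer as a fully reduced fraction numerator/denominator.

P(llGgbb) = 1/16

LlGgBb gametes: LGB×1, LGb×1, LgB×1, Lgb×1, lGB×1, lGb×1, lgB×1, lgb×1
Llggbb gametes: Lgb×4, lgb×4
LlGgBb×Llggbb grid (8·8=64): LLGgBb=4 LLGgbb=4 LLggBb=4 LLggbb=4 LlGgBb=8 LlGgbb=8 LlggBb=8 Llggbb=8 llGgBb=4 llGgbb=4 llggBb=4 llggbb=4
llGgbb hits 4/64; gcd=4; 4÷4/64÷4 = 1/16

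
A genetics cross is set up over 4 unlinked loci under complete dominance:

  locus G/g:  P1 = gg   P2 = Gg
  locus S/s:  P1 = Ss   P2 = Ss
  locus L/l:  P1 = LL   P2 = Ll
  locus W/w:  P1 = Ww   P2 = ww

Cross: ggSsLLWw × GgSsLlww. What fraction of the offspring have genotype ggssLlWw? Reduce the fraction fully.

P(ggssLlWw) = 1/32

ggSsLLWw gametes: gSLW×4, gSLw×4, gsLW×4, gsLw×4
GgSsLlww gametes: GSLw×2, GSlw×2, GsLw×2, Gslw×2, gSLw×2, gSlw×2, gsLw×2, gslw×2
ggSsLLWw×GgSsLlww grid (16·16=256): GgSSLLWw=8 GgSSLLww=8 GgSSLlWw=8 GgSSLlww=8 GgSsLLWw=16 GgSsLLww=16 GgSsLlWw=16 GgSsLlww=16 GgssLLWw=8 GgssLLww=8 GgssLlWw=8 GgssLlww=8 ggSSLLWw=8 ggSSLLww=8 ggSSLlWw=8 ggSSLlww=8 ggSsLLWw=16 ggSsLLww=16 ggSsLlWw=16 ggSsLlww=16 ggssLLWw=8 ggssLLww=8 ggssLlWw=8 ggssLlww=8
ggssLlWw hits 8/256; gcd=8; 8÷8/256÷8 = 1/32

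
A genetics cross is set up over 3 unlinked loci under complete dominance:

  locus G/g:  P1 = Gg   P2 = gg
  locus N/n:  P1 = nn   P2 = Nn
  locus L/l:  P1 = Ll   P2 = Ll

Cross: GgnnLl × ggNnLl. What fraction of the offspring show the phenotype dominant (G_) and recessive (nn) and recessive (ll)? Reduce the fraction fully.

GgnnLl gametes: GnL×2, Gnl×2, gnL×2, gnl×2
ggNnLl gametes: gNL×2, gNl×2, gnL×2, gnl×2
GgnnLl×ggNnLl grid (8·8=64): GgNnLL=4 GgNnLl=8 GgNnll=4 GgnnLL=4 GgnnLl=8 Ggnnll=4 ggNnLL=4 ggNnLl=8 ggNnll=4 ggnnLL=4 ggnnLl=8 ggnnll=4
G_ nn ll hits 4/64; gcd=4; 4÷4/64÷4 = 1/16

P(G_ nn ll) = 1/16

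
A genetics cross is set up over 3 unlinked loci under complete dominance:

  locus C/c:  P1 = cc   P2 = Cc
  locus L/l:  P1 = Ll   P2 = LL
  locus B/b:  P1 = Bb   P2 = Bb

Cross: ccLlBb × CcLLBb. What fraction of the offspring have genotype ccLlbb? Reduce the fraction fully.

P(ccLlbb) = 1/16

ccLlBb gametes: cLB×2, cLb×2, clB×2, clb×2
CcLLBb gametes: CLB×2, CLb×2, cLB×2, cLb×2
ccLlBb×CcLLBb grid (8·8=64): CcLLBB=4 CcLLBb=8 CcLLbb=4 CcLlBB=4 CcLlBb=8 CcLlbb=4 ccLLBB=4 ccLLBb=8 ccLLbb=4 ccLlBB=4 ccLlBb=8 ccLlbb=4
ccLlbb hits 4/64; gcd=4; 4÷4/64÷4 = 1/16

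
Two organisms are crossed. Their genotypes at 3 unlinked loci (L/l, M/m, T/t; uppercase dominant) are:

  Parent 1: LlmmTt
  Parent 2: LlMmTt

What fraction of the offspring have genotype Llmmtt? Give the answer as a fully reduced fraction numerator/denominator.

LlmmTt gametes: LmT×2, Lmt×2, lmT×2, lmt×2
LlMmTt gametes: LMT×1, LMt×1, LmT×1, Lmt×1, lMT×1, lMt×1, lmT×1, lmt×1
LlmmTt×LlMmTt grid (8·8=64): LLMmTT=2 LLMmTt=4 LLMmtt=2 LLmmTT=2 LLmmTt=4 LLmmtt=2 LlMmTT=4 LlMmTt=8 LlMmtt=4 LlmmTT=4 LlmmTt=8 Llmmtt=4 llMmTT=2 llMmTt=4 llMmtt=2 llmmTT=2 llmmTt=4 llmmtt=2
Llmmtt hits 4/64; gcd=4; 4÷4/64÷4 = 1/16

P(Llmmtt) = 1/16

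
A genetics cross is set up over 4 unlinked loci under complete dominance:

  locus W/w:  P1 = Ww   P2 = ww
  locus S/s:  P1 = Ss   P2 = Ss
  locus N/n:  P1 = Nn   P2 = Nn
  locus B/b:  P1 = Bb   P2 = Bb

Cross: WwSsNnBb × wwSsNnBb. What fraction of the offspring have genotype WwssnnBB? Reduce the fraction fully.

P(WwssnnBB) = 1/128

WwSsNnBb gametes: WSNB×1, WSNb×1, WSnB×1, WSnb×1, WsNB×1, WsNb×1, WsnB×1, Wsnb×1, wSNB×1, wSNb×1, wSnB×1, wSnb×1, wsNB×1, wsNb×1, wsnB×1, wsnb×1
wwSsNnBb gametes: wSNB×2, wSNb×2, wSnB×2, wSnb×2, wsNB×2, wsNb×2, wsnB×2, wsnb×2
WwSsNnBb×wwSsNnBb grid (16·16=256): WwSSNNBB=2 WwSSNNBb=4 WwSSNNbb=2 WwSSNnBB=4 WwSSNnBb=8 WwSSNnbb=4 WwSSnnBB=2 WwSSnnBb=4 WwSSnnbb=2 WwSsNNBB=4 WwSsNNBb=8 WwSsNNbb=4 WwSsNnBB=8 WwSsNnBb=16 WwSsNnbb=8 WwSsnnBB=4 WwSsnnBb=8 WwSsnnbb=4 WwssNNBB=2 WwssNNBb=4 WwssNNbb=2 WwssNnBB=4 WwssNnBb=8 WwssNnbb=4 WwssnnBB=2 WwssnnBb=4 Wwssnnbb=2 wwSSNNBB=2 wwSSNNBb=4 wwSSNNbb=2 wwSSNnBB=4 wwSSNnBb=8 wwSSNnbb=4 wwSSnnBB=2 wwSSnnBb=4 wwSSnnbb=2 wwSsNNBB=4 wwSsNNBb=8 wwSsNNbb=4 wwSsNnBB=8 wwSsNnBb=16 wwSsNnbb=8 wwSsnnBB=4 wwSsnnBb=8 wwSsnnbb=4 wwssNNBB=2 wwssNNBb=4 wwssNNbb=2 wwssNnBB=4 wwssNnBb=8 wwssNnbb=4 wwssnnBB=2 wwssnnBb=4 wwssnnbb=2
WwssnnBB hits 2/256; gcd=2; 2÷2/256÷2 = 1/128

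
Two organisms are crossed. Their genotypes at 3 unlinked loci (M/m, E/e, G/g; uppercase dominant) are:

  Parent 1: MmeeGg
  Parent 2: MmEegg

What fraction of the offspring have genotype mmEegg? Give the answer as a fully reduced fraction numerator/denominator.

P(mmEegg) = 1/16

MmeeGg gametes: MeG×2, Meg×2, meG×2, meg×2
MmEegg gametes: MEg×2, Meg×2, mEg×2, meg×2
MmeeGg×MmEegg grid (8·8=64): MMEeGg=4 MMEegg=4 MMeeGg=4 MMeegg=4 MmEeGg=8 MmEegg=8 MmeeGg=8 Mmeegg=8 mmEeGg=4 mmEegg=4 mmeeGg=4 mmeegg=4
mmEegg hits 4/64; gcd=4; 4÷4/64÷4 = 1/16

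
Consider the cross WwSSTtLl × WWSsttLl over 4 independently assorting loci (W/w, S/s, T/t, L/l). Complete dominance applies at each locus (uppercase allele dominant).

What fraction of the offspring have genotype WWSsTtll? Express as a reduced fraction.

P(WWSsTtll) = 1/32

WwSSTtLl gametes: WSTL×2, WSTl×2, WStL×2, WStl×2, wSTL×2, wSTl×2, wStL×2, wStl×2
WWSsttLl gametes: WStL×4, WStl×4, WstL×4, Wstl×4
WwSSTtLl×WWSsttLl grid (16·16=256): WWSSTtLL=8 WWSSTtLl=16 WWSSTtll=8 WWSSttLL=8 WWSSttLl=16 WWSSttll=8 WWSsTtLL=8 WWSsTtLl=16 WWSsTtll=8 WWSsttLL=8 WWSsttLl=16 WWSsttll=8 WwSSTtLL=8 WwSSTtLl=16 WwSSTtll=8 WwSSttLL=8 WwSSttLl=16 WwSSttll=8 WwSsTtLL=8 WwSsTtLl=16 WwSsTtll=8 WwSsttLL=8 WwSsttLl=16 WwSsttll=8
WWSsTtll hits 8/256; gcd=8; 8÷8/256÷8 = 1/32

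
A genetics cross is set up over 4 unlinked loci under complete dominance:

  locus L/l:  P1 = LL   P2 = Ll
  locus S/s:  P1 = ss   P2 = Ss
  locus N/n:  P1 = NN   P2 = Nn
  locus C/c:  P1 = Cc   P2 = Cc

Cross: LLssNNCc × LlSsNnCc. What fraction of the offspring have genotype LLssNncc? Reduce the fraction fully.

P(LLssNncc) = 1/32

LLssNNCc gametes: LsNC×8, LsNc×8
LlSsNnCc gametes: LSNC×1, LSNc×1, LSnC×1, LSnc×1, LsNC×1, LsNc×1, LsnC×1, Lsnc×1, lSNC×1, lSNc×1, lSnC×1, lSnc×1, lsNC×1, lsNc×1, lsnC×1, lsnc×1
LLssNNCc×LlSsNnCc grid (16·16=256): LLSsNNCC=8 LLSsNNCc=16 LLSsNNcc=8 LLSsNnCC=8 LLSsNnCc=16 LLSsNncc=8 LLssNNCC=8 LLssNNCc=16 LLssNNcc=8 LLssNnCC=8 LLssNnCc=16 LLssNncc=8 LlSsNNCC=8 LlSsNNCc=16 LlSsNNcc=8 LlSsNnCC=8 LlSsNnCc=16 LlSsNncc=8 LlssNNCC=8 LlssNNCc=16 LlssNNcc=8 LlssNnCC=8 LlssNnCc=16 LlssNncc=8
LLssNncc hits 8/256; gcd=8; 8÷8/256÷8 = 1/32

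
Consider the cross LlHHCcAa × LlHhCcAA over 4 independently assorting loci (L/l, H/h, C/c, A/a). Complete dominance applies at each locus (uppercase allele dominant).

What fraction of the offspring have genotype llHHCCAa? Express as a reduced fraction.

LlHHCcAa gametes: LHCA×2, LHCa×2, LHcA×2, LHca×2, lHCA×2, lHCa×2, lHcA×2, lHca×2
LlHhCcAA gametes: LHCA×2, LHcA×2, LhCA×2, LhcA×2, lHCA×2, lHcA×2, lhCA×2, lhcA×2
LlHHCcAa×LlHhCcAA grid (16·16=256): LLHHCCAA=4 LLHHCCAa=4 LLHHCcAA=8 LLHHCcAa=8 LLHHccAA=4 LLHHccAa=4 LLHhCCAA=4 LLHhCCAa=4 LLHhCcAA=8 LLHhCcAa=8 LLHhccAA=4 LLHhccAa=4 LlHHCCAA=8 LlHHCCAa=8 LlHHCcAA=16 LlHHCcAa=16 LlHHccAA=8 LlHHccAa=8 LlHhCCAA=8 LlHhCCAa=8 LlHhCcAA=16 LlHhCcAa=16 LlHhccAA=8 LlHhccAa=8 llHHCCAA=4 llHHCCAa=4 llHHCcAA=8 llHHCcAa=8 llHHccAA=4 llHHccAa=4 llHhCCAA=4 llHhCCAa=4 llHhCcAA=8 llHhCcAa=8 llHhccAA=4 llHhccAa=4
llHHCCAa hits 4/256; gcd=4; 4÷4/256÷4 = 1/64

P(llHHCCAa) = 1/64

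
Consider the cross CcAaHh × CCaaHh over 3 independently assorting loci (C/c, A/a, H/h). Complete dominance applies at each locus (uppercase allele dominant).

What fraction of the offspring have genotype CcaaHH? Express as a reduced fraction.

CcAaHh gametes: CAH×1, CAh×1, CaH×1, Cah×1, cAH×1, cAh×1, caH×1, cah×1
CCaaHh gametes: CaH×4, Cah×4
CcAaHh×CCaaHh grid (8·8=64): CCAaHH=4 CCAaHh=8 CCAahh=4 CCaaHH=4 CCaaHh=8 CCaahh=4 CcAaHH=4 CcAaHh=8 CcAahh=4 CcaaHH=4 CcaaHh=8 Ccaahh=4
CcaaHH hits 4/64; gcd=4; 4÷4/64÷4 = 1/16

P(CcaaHH) = 1/16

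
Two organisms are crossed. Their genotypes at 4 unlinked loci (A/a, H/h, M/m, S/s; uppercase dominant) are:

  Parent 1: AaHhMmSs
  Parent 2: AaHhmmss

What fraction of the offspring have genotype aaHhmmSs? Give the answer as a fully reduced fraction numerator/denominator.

P(aaHhmmSs) = 1/32

AaHhMmSs gametes: AHMS×1, AHMs×1, AHmS×1, AHms×1, AhMS×1, AhMs×1, AhmS×1, Ahms×1, aHMS×1, aHMs×1, aHmS×1, aHms×1, ahMS×1, ahMs×1, ahmS×1, ahms×1
AaHhmmss gametes: AHms×4, Ahms×4, aHms×4, ahms×4
AaHhMmSs×AaHhmmss grid (16·16=256): AAHHMmSs=4 AAHHMmss=4 AAHHmmSs=4 AAHHmmss=4 AAHhMmSs=8 AAHhMmss=8 AAHhmmSs=8 AAHhmmss=8 AAhhMmSs=4 AAhhMmss=4 AAhhmmSs=4 AAhhmmss=4 AaHHMmSs=8 AaHHMmss=8 AaHHmmSs=8 AaHHmmss=8 AaHhMmSs=16 AaHhMmss=16 AaHhmmSs=16 AaHhmmss=16 AahhMmSs=8 AahhMmss=8 AahhmmSs=8 Aahhmmss=8 aaHHMmSs=4 aaHHMmss=4 aaHHmmSs=4 aaHHmmss=4 aaHhMmSs=8 aaHhMmss=8 aaHhmmSs=8 aaHhmmss=8 aahhMmSs=4 aahhMmss=4 aahhmmSs=4 aahhmmss=4
aaHhmmSs hits 8/256; gcd=8; 8÷8/256÷8 = 1/32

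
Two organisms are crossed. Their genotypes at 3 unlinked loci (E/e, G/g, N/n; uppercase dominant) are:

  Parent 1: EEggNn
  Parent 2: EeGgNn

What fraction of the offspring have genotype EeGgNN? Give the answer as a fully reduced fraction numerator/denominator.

P(EeGgNN) = 1/16

EEggNn gametes: EgN×4, Egn×4
EeGgNn gametes: EGN×1, EGn×1, EgN×1, Egn×1, eGN×1, eGn×1, egN×1, egn×1
EEggNn×EeGgNn grid (8·8=64): EEGgNN=4 EEGgNn=8 EEGgnn=4 EEggNN=4 EEggNn=8 EEggnn=4 EeGgNN=4 EeGgNn=8 EeGgnn=4 EeggNN=4 EeggNn=8 Eeggnn=4
EeGgNN hits 4/64; gcd=4; 4÷4/64÷4 = 1/16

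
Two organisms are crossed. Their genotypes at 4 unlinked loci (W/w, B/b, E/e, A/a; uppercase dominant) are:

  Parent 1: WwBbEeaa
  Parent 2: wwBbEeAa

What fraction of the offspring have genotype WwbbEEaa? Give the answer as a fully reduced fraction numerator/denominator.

P(WwbbEEaa) = 1/64

WwBbEeaa gametes: WBEa×2, WBea×2, WbEa×2, Wbea×2, wBEa×2, wBea×2, wbEa×2, wbea×2
wwBbEeAa gametes: wBEA×2, wBEa×2, wBeA×2, wBea×2, wbEA×2, wbEa×2, wbeA×2, wbea×2
WwBbEeaa×wwBbEeAa grid (16·16=256): WwBBEEAa=4 WwBBEEaa=4 WwBBEeAa=8 WwBBEeaa=8 WwBBeeAa=4 WwBBeeaa=4 WwBbEEAa=8 WwBbEEaa=8 WwBbEeAa=16 WwBbEeaa=16 WwBbeeAa=8 WwBbeeaa=8 WwbbEEAa=4 WwbbEEaa=4 WwbbEeAa=8 WwbbEeaa=8 WwbbeeAa=4 Wwbbeeaa=4 wwBBEEAa=4 wwBBEEaa=4 wwBBEeAa=8 wwBBEeaa=8 wwBBeeAa=4 wwBBeeaa=4 wwBbEEAa=8 wwBbEEaa=8 wwBbEeAa=16 wwBbEeaa=16 wwBbeeAa=8 wwBbeeaa=8 wwbbEEAa=4 wwbbEEaa=4 wwbbEeAa=8 wwbbEeaa=8 wwbbeeAa=4 wwbbeeaa=4
WwbbEEaa hits 4/256; gcd=4; 4÷4/256÷4 = 1/64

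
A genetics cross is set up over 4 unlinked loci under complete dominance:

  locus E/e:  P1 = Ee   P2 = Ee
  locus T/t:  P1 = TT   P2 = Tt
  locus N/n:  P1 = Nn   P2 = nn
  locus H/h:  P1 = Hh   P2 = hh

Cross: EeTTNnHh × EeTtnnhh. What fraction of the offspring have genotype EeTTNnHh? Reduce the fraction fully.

P(EeTTNnHh) = 1/16

EeTTNnHh gametes: ETNH×2, ETNh×2, ETnH×2, ETnh×2, eTNH×2, eTNh×2, eTnH×2, eTnh×2
EeTtnnhh gametes: ETnh×4, Etnh×4, eTnh×4, etnh×4
EeTTNnHh×EeTtnnhh grid (16·16=256): EETTNnHh=8 EETTNnhh=8 EETTnnHh=8 EETTnnhh=8 EETtNnHh=8 EETtNnhh=8 EETtnnHh=8 EETtnnhh=8 EeTTNnHh=16 EeTTNnhh=16 EeTTnnHh=16 EeTTnnhh=16 EeTtNnHh=16 EeTtNnhh=16 EeTtnnHh=16 EeTtnnhh=16 eeTTNnHh=8 eeTTNnhh=8 eeTTnnHh=8 eeTTnnhh=8 eeTtNnHh=8 eeTtNnhh=8 eeTtnnHh=8 eeTtnnhh=8
EeTTNnHh hits 16/256; gcd=16; 16÷16/256÷16 = 1/16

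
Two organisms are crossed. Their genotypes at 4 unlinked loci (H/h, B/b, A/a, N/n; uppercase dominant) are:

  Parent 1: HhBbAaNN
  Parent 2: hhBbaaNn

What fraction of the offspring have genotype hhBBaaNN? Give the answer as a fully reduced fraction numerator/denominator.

P(hhBBaaNN) = 1/32

HhBbAaNN gametes: HBAN×2, HBaN×2, HbAN×2, HbaN×2, hBAN×2, hBaN×2, hbAN×2, hbaN×2
hhBbaaNn gametes: hBaN×4, hBan×4, hbaN×4, hban×4
HhBbAaNN×hhBbaaNn grid (16·16=256): HhBBAaNN=8 HhBBAaNn=8 HhBBaaNN=8 HhBBaaNn=8 HhBbAaNN=16 HhBbAaNn=16 HhBbaaNN=16 HhBbaaNn=16 HhbbAaNN=8 HhbbAaNn=8 HhbbaaNN=8 HhbbaaNn=8 hhBBAaNN=8 hhBBAaNn=8 hhBBaaNN=8 hhBBaaNn=8 hhBbAaNN=16 hhBbAaNn=16 hhBbaaNN=16 hhBbaaNn=16 hhbbAaNN=8 hhbbAaNn=8 hhbbaaNN=8 hhbbaaNn=8
hhBBaaNN hits 8/256; gcd=8; 8÷8/256÷8 = 1/32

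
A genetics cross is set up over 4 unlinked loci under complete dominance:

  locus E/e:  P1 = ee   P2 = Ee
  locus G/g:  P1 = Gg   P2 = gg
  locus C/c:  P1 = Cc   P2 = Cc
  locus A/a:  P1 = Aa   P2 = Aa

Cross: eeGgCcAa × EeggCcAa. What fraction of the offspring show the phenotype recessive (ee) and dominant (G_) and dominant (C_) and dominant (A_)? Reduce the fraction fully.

eeGgCcAa gametes: eGCA×2, eGCa×2, eGcA×2, eGca×2, egCA×2, egCa×2, egcA×2, egca×2
EeggCcAa gametes: EgCA×2, EgCa×2, EgcA×2, Egca×2, egCA×2, egCa×2, egcA×2, egca×2
eeGgCcAa×EeggCcAa grid (16·16=256): EeGgCCAA=4 EeGgCCAa=8 EeGgCCaa=4 EeGgCcAA=8 EeGgCcAa=16 EeGgCcaa=8 EeGgccAA=4 EeGgccAa=8 EeGgccaa=4 EeggCCAA=4 EeggCCAa=8 EeggCCaa=4 EeggCcAA=8 EeggCcAa=16 EeggCcaa=8 EeggccAA=4 EeggccAa=8 Eeggccaa=4 eeGgCCAA=4 eeGgCCAa=8 eeGgCCaa=4 eeGgCcAA=8 eeGgCcAa=16 eeGgCcaa=8 eeGgccAA=4 eeGgccAa=8 eeGgccaa=4 eeggCCAA=4 eeggCCAa=8 eeggCCaa=4 eeggCcAA=8 eeggCcAa=16 eeggCcaa=8 eeggccAA=4 eeggccAa=8 eeggccaa=4
ee G_ C_ A_ hits 36/256; gcd=4; 36÷4/256÷4 = 9/64

P(ee G_ C_ A_) = 9/64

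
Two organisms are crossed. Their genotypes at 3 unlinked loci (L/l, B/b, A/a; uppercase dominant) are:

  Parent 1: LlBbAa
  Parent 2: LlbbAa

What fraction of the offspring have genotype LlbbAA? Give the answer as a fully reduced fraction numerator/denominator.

P(LlbbAA) = 1/16

LlBbAa gametes: LBA×1, LBa×1, LbA×1, Lba×1, lBA×1, lBa×1, lbA×1, lba×1
LlbbAa gametes: LbA×2, Lba×2, lbA×2, lba×2
LlBbAa×LlbbAa grid (8·8=64): LLBbAA=2 LLBbAa=4 LLBbaa=2 LLbbAA=2 LLbbAa=4 LLbbaa=2 LlBbAA=4 LlBbAa=8 LlBbaa=4 LlbbAA=4 LlbbAa=8 Llbbaa=4 llBbAA=2 llBbAa=4 llBbaa=2 llbbAA=2 llbbAa=4 llbbaa=2
LlbbAA hits 4/64; gcd=4; 4÷4/64÷4 = 1/16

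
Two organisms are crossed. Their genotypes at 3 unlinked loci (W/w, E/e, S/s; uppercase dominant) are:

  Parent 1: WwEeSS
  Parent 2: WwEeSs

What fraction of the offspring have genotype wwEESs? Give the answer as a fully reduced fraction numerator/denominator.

P(wwEESs) = 1/32

WwEeSS gametes: WES×2, WeS×2, wES×2, weS×2
WwEeSs gametes: WES×1, WEs×1, WeS×1, Wes×1, wES×1, wEs×1, weS×1, wes×1
WwEeSS×WwEeSs grid (8·8=64): WWEESS=2 WWEESs=2 WWEeSS=4 WWEeSs=4 WWeeSS=2 WWeeSs=2 WwEESS=4 WwEESs=4 WwEeSS=8 WwEeSs=8 WweeSS=4 WweeSs=4 wwEESS=2 wwEESs=2 wwEeSS=4 wwEeSs=4 wweeSS=2 wweeSs=2
wwEESs hits 2/64; gcd=2; 2÷2/64÷2 = 1/32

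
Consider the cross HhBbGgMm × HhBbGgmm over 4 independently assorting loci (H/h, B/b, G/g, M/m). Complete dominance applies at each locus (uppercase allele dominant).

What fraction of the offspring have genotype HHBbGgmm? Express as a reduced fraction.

P(HHBbGgmm) = 1/32

HhBbGgMm gametes: HBGM×1, HBGm×1, HBgM×1, HBgm×1, HbGM×1, HbGm×1, HbgM×1, Hbgm×1, hBGM×1, hBGm×1, hBgM×1, hBgm×1, hbGM×1, hbGm×1, hbgM×1, hbgm×1
HhBbGgmm gametes: HBGm×2, HBgm×2, HbGm×2, Hbgm×2, hBGm×2, hBgm×2, hbGm×2, hbgm×2
HhBbGgMm×HhBbGgmm grid (16·16=256): HHBBGGMm=2 HHBBGGmm=2 HHBBGgMm=4 HHBBGgmm=4 HHBBggMm=2 HHBBggmm=2 HHBbGGMm=4 HHBbGGmm=4 HHBbGgMm=8 HHBbGgmm=8 HHBbggMm=4 HHBbggmm=4 HHbbGGMm=2 HHbbGGmm=2 HHbbGgMm=4 HHbbGgmm=4 HHbbggMm=2 HHbbggmm=2 HhBBGGMm=4 HhBBGGmm=4 HhBBGgMm=8 HhBBGgmm=8 HhBBggMm=4 HhBBggmm=4 HhBbGGMm=8 HhBbGGmm=8 HhBbGgMm=16 HhBbGgmm=16 HhBbggMm=8 HhBbggmm=8 HhbbGGMm=4 HhbbGGmm=4 HhbbGgMm=8 HhbbGgmm=8 HhbbggMm=4 Hhbbggmm=4 hhBBGGMm=2 hhBBGGmm=2 hhBBGgMm=4 hhBBGgmm=4 hhBBggMm=2 hhBBggmm=2 hhBbGGMm=4 hhBbGGmm=4 hhBbGgMm=8 hhBbGgmm=8 hhBbggMm=4 hhBbggmm=4 hhbbGGMm=2 hhbbGGmm=2 hhbbGgMm=4 hhbbGgmm=4 hhbbggMm=2 hhbbggmm=2
HHBbGgmm hits 8/256; gcd=8; 8÷8/256÷8 = 1/32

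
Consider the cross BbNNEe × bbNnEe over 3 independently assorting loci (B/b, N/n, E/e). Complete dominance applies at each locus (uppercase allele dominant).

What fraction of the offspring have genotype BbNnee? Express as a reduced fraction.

P(BbNnee) = 1/16

BbNNEe gametes: BNE×2, BNe×2, bNE×2, bNe×2
bbNnEe gametes: bNE×2, bNe×2, bnE×2, bne×2
BbNNEe×bbNnEe grid (8·8=64): BbNNEE=4 BbNNEe=8 BbNNee=4 BbNnEE=4 BbNnEe=8 BbNnee=4 bbNNEE=4 bbNNEe=8 bbNNee=4 bbNnEE=4 bbNnEe=8 bbNnee=4
BbNnee hits 4/64; gcd=4; 4÷4/64÷4 = 1/16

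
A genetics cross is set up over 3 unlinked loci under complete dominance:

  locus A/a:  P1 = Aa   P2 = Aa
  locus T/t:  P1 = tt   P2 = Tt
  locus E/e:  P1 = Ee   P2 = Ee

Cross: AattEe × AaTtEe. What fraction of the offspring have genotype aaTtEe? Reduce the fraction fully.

AattEe gametes: AtE×2, Ate×2, atE×2, ate×2
AaTtEe gametes: ATE×1, ATe×1, AtE×1, Ate×1, aTE×1, aTe×1, atE×1, ate×1
AattEe×AaTtEe grid (8·8=64): AATtEE=2 AATtEe=4 AATtee=2 AAttEE=2 AAttEe=4 AAttee=2 AaTtEE=4 AaTtEe=8 AaTtee=4 AattEE=4 AattEe=8 Aattee=4 aaTtEE=2 aaTtEe=4 aaTtee=2 aattEE=2 aattEe=4 aattee=2
aaTtEe hits 4/64; gcd=4; 4÷4/64÷4 = 1/16

P(aaTtEe) = 1/16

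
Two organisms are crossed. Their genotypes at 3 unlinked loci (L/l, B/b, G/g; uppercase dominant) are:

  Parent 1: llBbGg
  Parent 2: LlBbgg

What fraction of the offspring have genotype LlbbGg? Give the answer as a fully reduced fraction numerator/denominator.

llBbGg gametes: lBG×2, lBg×2, lbG×2, lbg×2
LlBbgg gametes: LBg×2, Lbg×2, lBg×2, lbg×2
llBbGg×LlBbgg grid (8·8=64): LlBBGg=4 LlBBgg=4 LlBbGg=8 LlBbgg=8 LlbbGg=4 Llbbgg=4 llBBGg=4 llBBgg=4 llBbGg=8 llBbgg=8 llbbGg=4 llbbgg=4
LlbbGg hits 4/64; gcd=4; 4÷4/64÷4 = 1/16

P(LlbbGg) = 1/16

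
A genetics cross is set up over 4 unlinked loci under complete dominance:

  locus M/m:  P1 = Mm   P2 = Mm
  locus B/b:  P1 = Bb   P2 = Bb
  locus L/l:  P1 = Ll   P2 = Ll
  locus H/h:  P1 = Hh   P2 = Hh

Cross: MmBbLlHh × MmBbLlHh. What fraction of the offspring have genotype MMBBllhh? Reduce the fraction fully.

MmBbLlHh gametes: MBLH×1, MBLh×1, MBlH×1, MBlh×1, MbLH×1, MbLh×1, MblH×1, Mblh×1, mBLH×1, mBLh×1, mBlH×1, mBlh×1, mbLH×1, mbLh×1, mblH×1, mblh×1
MmBbLlHh gametes: MBLH×1, MBLh×1, MBlH×1, MBlh×1, MbLH×1, MbLh×1, MblH×1, Mblh×1, mBLH×1, mBLh×1, mBlH×1, mBlh×1, mbLH×1, mbLh×1, mblH×1, mblh×1
MmBbLlHh×MmBbLlHh grid (16·16=256): MMBBLLHH=1 MMBBLLHh=2 MMBBLLhh=1 MMBBLlHH=2 MMBBLlHh=4 MMBBLlhh=2 MMBBllHH=1 MMBBllHh=2 MMBBllhh=1 MMBbLLHH=2 MMBbLLHh=4 MMBbLLhh=2 MMBbLlHH=4 MMBbLlHh=8 MMBbLlhh=4 MMBbllHH=2 MMBbllHh=4 MMBbllhh=2 MMbbLLHH=1 MMbbLLHh=2 MMbbLLhh=1 MMbbLlHH=2 MMbbLlHh=4 MMbbLlhh=2 MMbbllHH=1 MMbbllHh=2 MMbbllhh=1 MmBBLLHH=2 MmBBLLHh=4 MmBBLLhh=2 MmBBLlHH=4 MmBBLlHh=8 MmBBLlhh=4 MmBBllHH=2 MmBBllHh=4 MmBBllhh=2 MmBbLLHH=4 MmBbLLHh=8 MmBbLLhh=4 MmBbLlHH=8 MmBbLlHh=16 MmBbLlhh=8 MmBbllHH=4 MmBbllHh=8 MmBbllhh=4 MmbbLLHH=2 MmbbLLHh=4 MmbbLLhh=2 MmbbLlHH=4 MmbbLlHh=8 MmbbLlhh=4 MmbbllHH=2 MmbbllHh=4 Mmbbllhh=2 mmBBLLHH=1 mmBBLLHh=2 mmBBLLhh=1 mmBBLlHH=2 mmBBLlHh=4 mmBBLlhh=2 mmBBllHH=1 mmBBllHh=2 mmBBllhh=1 mmBbLLHH=2 mmBbLLHh=4 mmBbLLhh=2 mmBbLlHH=4 mmBbLlHh=8 mmBbLlhh=4 mmBbllHH=2 mmBbllHh=4 mmBbllhh=2 mmbbLLHH=1 mmbbLLHh=2 mmbbLLhh=1 mmbbLlHH=2 mmbbLlHh=4 mmbbLlhh=2 mmbbllHH=1 mmbbllHh=2 mmbbllhh=1
MMBBllhh hits 1/256; gcd=1; 1÷1/256÷1 = 1/256

P(MMBBllhh) = 1/256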